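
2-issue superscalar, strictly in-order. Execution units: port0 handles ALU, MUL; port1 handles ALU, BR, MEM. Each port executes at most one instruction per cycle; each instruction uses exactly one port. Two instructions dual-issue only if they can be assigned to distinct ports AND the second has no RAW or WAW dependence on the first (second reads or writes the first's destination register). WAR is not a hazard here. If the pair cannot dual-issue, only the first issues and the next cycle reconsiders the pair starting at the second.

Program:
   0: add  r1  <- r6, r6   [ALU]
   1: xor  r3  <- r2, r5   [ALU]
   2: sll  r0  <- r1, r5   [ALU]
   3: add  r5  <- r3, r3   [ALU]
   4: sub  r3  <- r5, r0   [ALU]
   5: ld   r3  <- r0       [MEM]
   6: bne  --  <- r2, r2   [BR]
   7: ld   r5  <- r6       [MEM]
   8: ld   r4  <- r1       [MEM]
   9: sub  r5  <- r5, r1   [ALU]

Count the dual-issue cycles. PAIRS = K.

PAIRS = 3

  cy0 -> i0&i1 (add.ALU/xor.ALU) 2-wide
  cy1 -> i2&i3 (sll.ALU/add.ALU) 2-wide
  cy2 -> i4 (sub.ALU) WAW r3
  cy3 -> i5 (ld.MEM) no-port MEM/BR
  cy4 -> i6 (bne.BR) no-port BR/MEM
  cy5 -> i7 (ld.MEM) no-port MEM/MEM
  cy6 -> i8&i9 (ld.MEM/sub.ALU) 2-wide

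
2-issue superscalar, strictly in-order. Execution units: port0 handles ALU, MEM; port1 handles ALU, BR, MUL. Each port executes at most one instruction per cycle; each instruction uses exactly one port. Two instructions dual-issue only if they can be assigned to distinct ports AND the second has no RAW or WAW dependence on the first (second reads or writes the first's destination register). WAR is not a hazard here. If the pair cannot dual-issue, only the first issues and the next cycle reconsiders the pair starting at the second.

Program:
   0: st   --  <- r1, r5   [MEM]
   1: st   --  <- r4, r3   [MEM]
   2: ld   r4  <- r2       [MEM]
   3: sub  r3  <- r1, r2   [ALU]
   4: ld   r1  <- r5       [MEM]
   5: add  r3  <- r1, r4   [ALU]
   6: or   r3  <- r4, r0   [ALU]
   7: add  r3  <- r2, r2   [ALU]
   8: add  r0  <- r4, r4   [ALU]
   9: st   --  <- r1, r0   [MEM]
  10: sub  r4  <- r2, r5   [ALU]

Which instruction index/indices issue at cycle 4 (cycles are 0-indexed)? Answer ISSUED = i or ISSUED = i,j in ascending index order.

ISSUED = 5

0. st @i0  | no-port MEM/MEM
1. st @i1  | no-port MEM/MEM
2. ld/sub @i2+i3  | pair
3. ld @i4  | RAW r1
4. add @i5  | WAW r3
5. or @i6  | WAW r3
6. add/add @i7+i8  | pair
7. st/sub @i9+i10  | pair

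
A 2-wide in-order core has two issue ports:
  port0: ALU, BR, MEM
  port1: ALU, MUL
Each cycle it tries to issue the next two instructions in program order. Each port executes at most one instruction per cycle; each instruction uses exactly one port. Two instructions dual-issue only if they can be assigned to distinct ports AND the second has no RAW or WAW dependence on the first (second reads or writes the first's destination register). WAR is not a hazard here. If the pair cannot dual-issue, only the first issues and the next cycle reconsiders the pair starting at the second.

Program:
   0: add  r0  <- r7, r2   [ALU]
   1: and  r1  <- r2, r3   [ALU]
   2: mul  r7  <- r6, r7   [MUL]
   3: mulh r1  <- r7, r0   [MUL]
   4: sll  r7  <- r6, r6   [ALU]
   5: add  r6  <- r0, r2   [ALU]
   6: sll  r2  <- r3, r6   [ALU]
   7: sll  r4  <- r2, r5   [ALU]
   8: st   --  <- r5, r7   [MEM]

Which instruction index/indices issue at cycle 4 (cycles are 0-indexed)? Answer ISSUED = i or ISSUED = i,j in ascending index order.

c0: i0&i1 add and  dual
c1: i2 mul  no-port MUL/MUL
c2: i3&i4 mulh sll  dual
c3: i5 add  RAW r6
c4: i6 sll  RAW r2
c5: i7&i8 sll st  dual

ISSUED = 6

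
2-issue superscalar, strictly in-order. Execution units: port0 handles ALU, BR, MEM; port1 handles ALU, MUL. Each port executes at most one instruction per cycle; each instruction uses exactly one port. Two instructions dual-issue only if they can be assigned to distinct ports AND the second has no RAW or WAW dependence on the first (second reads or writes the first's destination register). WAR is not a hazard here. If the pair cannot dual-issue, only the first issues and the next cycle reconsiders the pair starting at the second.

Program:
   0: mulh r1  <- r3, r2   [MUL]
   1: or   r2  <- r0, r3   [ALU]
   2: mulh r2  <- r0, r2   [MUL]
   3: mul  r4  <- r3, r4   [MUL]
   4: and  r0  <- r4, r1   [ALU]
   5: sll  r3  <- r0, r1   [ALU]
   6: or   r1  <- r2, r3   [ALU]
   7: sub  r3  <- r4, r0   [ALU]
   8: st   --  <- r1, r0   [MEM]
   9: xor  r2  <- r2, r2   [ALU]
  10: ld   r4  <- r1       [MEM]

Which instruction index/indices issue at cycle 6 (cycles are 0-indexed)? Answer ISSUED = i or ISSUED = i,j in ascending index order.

ISSUED = 8,9

  cy0 -> i0&i1 (mulh.MUL or.ALU) pair
  cy1 -> i2 (mulh.MUL) no-port MUL/MUL
  cy2 -> i3 (mul.MUL) RAW r4
  cy3 -> i4 (and.ALU) RAW r0
  cy4 -> i5 (sll.ALU) RAW r3
  cy5 -> i6&i7 (or.ALU sub.ALU) pair
  cy6 -> i8&i9 (st.MEM xor.ALU) pair
  cy7 -> i10 (ld.MEM) tail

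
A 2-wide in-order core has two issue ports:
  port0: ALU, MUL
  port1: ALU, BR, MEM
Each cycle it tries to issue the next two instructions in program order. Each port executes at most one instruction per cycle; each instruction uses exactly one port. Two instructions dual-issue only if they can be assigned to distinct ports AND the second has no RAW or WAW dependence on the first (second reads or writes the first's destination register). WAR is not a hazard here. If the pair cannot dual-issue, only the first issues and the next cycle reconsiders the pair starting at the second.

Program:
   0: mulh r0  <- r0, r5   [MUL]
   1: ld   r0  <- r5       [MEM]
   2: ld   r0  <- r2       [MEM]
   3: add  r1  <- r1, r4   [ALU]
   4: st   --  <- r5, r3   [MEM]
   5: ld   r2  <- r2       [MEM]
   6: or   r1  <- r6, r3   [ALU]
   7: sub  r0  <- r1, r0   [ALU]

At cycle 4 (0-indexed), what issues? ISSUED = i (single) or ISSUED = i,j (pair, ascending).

ISSUED = 5,6

c0: i0 mulh.MUL  WAW r0
c1: i1 ld.MEM  no-port MEM/MEM
c2: i2+i3 ld.MEM+add.ALU  2-wide
c3: i4 st.MEM  no-port MEM/MEM
c4: i5+i6 ld.MEM+or.ALU  2-wide
c5: i7 sub.ALU  tail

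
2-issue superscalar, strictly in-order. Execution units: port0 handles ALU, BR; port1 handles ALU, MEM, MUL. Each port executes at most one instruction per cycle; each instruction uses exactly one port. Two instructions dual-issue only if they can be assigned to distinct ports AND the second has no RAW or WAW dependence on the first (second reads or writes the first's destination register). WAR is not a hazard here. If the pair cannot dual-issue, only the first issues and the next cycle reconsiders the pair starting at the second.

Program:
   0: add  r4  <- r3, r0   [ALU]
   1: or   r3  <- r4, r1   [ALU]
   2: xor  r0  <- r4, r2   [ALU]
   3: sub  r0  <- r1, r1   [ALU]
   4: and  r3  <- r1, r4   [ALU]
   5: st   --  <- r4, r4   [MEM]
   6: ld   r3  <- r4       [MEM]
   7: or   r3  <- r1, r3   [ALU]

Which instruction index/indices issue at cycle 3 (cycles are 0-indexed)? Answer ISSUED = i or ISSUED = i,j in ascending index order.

  cy0 -> i0 (add) RAW r4
  cy1 -> i1,i2 (or/xor) pair
  cy2 -> i3,i4 (sub/and) pair
  cy3 -> i5 (st) no-port MEM/MEM
  cy4 -> i6 (ld) RAW+WAW r3
  cy5 -> i7 (or) tail

ISSUED = 5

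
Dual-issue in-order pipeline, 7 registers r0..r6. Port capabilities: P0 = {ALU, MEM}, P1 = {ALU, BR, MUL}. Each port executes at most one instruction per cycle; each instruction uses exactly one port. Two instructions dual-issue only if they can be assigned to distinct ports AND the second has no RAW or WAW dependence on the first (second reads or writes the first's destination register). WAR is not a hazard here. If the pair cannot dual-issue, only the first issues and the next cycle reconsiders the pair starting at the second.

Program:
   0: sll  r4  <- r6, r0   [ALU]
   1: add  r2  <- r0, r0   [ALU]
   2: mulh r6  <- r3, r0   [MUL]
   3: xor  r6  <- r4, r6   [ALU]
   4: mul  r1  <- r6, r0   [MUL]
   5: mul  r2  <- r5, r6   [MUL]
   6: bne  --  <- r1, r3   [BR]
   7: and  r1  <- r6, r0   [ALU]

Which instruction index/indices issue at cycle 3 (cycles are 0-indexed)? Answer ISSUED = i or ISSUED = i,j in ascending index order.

ISSUED = 4

t=0 i0,i1:sll add ; dual
t=1 i2:mulh ; RAW+WAW r6
t=2 i3:xor ; RAW r6
t=3 i4:mul ; no-port MUL/MUL
t=4 i5:mul ; no-port MUL/BR
t=5 i6,i7:bne and ; dual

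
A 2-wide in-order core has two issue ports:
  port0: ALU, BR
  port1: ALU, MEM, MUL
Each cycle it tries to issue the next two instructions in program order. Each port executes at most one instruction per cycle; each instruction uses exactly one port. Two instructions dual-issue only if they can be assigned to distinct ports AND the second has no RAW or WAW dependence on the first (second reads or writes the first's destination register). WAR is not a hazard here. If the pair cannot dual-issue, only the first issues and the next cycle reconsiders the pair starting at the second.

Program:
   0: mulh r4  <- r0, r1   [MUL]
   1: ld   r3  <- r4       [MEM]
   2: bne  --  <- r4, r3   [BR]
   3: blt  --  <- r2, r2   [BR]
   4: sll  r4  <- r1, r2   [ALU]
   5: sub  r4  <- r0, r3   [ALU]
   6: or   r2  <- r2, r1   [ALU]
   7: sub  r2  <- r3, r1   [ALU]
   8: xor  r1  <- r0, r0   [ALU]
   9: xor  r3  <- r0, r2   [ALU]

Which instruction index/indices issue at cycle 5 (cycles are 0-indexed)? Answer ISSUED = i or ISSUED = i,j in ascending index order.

ISSUED = 7,8

0. mulh.MUL @i0  | no-port MUL/MEM
1. ld.MEM @i1  | RAW r3
2. bne.BR @i2  | no-port BR/BR
3. blt.BR/sll.ALU @i3+i4  | pair
4. sub.ALU/or.ALU @i5+i6  | pair
5. sub.ALU/xor.ALU @i7+i8  | pair
6. xor.ALU @i9  | tail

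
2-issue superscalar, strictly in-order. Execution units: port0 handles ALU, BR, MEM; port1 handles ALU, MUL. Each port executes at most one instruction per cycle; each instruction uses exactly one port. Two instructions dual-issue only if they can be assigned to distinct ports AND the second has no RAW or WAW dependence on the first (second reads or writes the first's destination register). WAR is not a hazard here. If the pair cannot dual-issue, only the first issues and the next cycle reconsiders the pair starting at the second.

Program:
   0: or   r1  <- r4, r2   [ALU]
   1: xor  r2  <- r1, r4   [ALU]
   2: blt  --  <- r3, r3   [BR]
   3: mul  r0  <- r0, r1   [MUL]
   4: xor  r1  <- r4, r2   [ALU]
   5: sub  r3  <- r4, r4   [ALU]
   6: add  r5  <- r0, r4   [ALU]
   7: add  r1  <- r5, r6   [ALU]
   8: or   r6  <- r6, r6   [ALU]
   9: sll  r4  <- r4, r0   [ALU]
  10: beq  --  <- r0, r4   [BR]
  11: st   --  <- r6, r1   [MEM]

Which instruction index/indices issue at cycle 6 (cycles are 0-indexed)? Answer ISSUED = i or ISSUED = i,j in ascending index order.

ISSUED = 10

c0: i0 or  RAW r1
c1: i1/i2 xor+blt  2-wide
c2: i3/i4 mul+xor  2-wide
c3: i5/i6 sub+add  2-wide
c4: i7/i8 add+or  2-wide
c5: i9 sll  RAW r4
c6: i10 beq  no-port BR/MEM
c7: i11 st  tail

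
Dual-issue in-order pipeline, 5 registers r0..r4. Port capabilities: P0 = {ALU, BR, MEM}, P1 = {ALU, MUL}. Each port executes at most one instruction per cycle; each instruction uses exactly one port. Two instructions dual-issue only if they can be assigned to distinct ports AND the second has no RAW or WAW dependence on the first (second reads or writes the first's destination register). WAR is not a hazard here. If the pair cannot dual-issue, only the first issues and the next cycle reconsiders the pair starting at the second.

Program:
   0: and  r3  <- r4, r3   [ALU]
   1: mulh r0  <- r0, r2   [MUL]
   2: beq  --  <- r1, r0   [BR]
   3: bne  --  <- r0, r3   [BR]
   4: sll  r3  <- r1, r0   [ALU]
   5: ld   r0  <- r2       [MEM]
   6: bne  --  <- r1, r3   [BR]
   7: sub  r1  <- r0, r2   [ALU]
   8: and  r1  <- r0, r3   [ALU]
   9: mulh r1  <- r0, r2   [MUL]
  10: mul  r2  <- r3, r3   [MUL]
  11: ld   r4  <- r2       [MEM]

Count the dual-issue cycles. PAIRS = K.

PAIRS = 3

0. and/mulh @i0,i1  | 2-wide
1. beq @i2  | no-port BR/BR
2. bne/sll @i3,i4  | 2-wide
3. ld @i5  | no-port MEM/BR
4. bne/sub @i6,i7  | 2-wide
5. and @i8  | WAW r1
6. mulh @i9  | no-port MUL/MUL
7. mul @i10  | RAW r2
8. ld @i11  | tail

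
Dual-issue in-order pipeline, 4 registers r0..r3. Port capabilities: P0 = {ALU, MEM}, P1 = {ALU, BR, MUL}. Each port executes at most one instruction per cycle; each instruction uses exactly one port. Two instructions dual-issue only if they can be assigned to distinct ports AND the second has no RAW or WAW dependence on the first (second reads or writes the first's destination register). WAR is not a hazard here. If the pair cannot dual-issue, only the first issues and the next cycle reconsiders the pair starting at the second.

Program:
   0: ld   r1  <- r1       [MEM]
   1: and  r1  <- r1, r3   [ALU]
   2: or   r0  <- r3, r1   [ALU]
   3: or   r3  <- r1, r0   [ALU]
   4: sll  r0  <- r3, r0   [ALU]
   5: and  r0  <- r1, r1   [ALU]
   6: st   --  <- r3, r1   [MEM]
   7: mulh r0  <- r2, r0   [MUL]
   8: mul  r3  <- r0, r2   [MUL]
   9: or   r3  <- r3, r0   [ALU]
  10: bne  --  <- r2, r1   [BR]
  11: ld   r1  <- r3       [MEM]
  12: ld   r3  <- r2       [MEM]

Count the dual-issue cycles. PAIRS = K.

c0: i0 ld  RAW+WAW r1
c1: i1 and  RAW r1
c2: i2 or  RAW r0
c3: i3 or  RAW r3
c4: i4 sll  WAW r0
c5: i5&i6 and/st  2-wide
c6: i7 mulh  no-port MUL/MUL
c7: i8 mul  RAW+WAW r3
c8: i9&i10 or/bne  2-wide
c9: i11 ld  no-port MEM/MEM
c10: i12 ld  tail

PAIRS = 2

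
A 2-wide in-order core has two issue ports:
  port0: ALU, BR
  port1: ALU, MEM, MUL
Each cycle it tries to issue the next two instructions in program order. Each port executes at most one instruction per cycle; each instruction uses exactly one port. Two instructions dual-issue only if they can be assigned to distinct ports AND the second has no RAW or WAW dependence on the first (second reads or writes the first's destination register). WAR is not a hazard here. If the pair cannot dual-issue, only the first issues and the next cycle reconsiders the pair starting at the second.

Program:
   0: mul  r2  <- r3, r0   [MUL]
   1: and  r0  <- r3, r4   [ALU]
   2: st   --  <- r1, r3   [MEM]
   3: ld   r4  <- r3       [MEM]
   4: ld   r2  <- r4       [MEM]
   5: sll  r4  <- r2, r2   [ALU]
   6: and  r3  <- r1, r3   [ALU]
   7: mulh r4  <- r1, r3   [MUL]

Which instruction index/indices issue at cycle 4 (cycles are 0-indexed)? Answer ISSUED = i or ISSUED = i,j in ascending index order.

0. mul.MUL/and.ALU @i0&i1  | pair
1. st.MEM @i2  | no-port MEM/MEM
2. ld.MEM @i3  | no-port MEM/MEM
3. ld.MEM @i4  | RAW r2
4. sll.ALU/and.ALU @i5&i6  | pair
5. mulh.MUL @i7  | tail

ISSUED = 5,6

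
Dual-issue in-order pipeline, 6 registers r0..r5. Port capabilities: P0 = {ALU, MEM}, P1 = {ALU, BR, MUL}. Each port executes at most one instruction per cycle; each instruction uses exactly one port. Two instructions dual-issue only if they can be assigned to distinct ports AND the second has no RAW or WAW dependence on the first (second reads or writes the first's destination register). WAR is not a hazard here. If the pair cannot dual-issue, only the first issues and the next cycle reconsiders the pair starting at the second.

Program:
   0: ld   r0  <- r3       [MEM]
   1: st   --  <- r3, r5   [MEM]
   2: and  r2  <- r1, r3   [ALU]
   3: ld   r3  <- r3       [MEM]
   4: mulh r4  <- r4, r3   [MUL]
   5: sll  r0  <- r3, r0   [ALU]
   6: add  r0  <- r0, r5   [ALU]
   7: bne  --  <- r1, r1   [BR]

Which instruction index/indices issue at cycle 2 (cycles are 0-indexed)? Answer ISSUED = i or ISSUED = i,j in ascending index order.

ISSUED = 3

c0: i0 ld.MEM  no-port MEM/MEM
c1: i1,i2 st.MEM/and.ALU  2-wide
c2: i3 ld.MEM  RAW r3
c3: i4,i5 mulh.MUL/sll.ALU  2-wide
c4: i6,i7 add.ALU/bne.BR  2-wide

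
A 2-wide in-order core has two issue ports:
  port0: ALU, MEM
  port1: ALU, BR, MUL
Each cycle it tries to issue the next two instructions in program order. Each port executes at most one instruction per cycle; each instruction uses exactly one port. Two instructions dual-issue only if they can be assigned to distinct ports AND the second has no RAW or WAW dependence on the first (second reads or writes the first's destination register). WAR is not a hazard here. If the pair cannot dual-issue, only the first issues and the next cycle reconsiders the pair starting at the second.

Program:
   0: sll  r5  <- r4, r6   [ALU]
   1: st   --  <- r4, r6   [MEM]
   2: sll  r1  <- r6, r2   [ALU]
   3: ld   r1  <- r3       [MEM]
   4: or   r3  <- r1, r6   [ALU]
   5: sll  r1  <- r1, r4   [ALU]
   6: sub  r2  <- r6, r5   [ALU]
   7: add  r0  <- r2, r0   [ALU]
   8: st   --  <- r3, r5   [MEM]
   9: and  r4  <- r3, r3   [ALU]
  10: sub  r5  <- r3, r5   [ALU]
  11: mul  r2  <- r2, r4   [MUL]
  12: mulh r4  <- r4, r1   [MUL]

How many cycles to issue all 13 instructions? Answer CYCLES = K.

  cy0 -> i0,i1 (sll.ALU st.MEM) 2-wide
  cy1 -> i2 (sll.ALU) WAW r1
  cy2 -> i3 (ld.MEM) RAW r1
  cy3 -> i4,i5 (or.ALU sll.ALU) 2-wide
  cy4 -> i6 (sub.ALU) RAW r2
  cy5 -> i7,i8 (add.ALU st.MEM) 2-wide
  cy6 -> i9,i10 (and.ALU sub.ALU) 2-wide
  cy7 -> i11 (mul.MUL) no-port MUL/MUL
  cy8 -> i12 (mulh.MUL) tail

CYCLES = 9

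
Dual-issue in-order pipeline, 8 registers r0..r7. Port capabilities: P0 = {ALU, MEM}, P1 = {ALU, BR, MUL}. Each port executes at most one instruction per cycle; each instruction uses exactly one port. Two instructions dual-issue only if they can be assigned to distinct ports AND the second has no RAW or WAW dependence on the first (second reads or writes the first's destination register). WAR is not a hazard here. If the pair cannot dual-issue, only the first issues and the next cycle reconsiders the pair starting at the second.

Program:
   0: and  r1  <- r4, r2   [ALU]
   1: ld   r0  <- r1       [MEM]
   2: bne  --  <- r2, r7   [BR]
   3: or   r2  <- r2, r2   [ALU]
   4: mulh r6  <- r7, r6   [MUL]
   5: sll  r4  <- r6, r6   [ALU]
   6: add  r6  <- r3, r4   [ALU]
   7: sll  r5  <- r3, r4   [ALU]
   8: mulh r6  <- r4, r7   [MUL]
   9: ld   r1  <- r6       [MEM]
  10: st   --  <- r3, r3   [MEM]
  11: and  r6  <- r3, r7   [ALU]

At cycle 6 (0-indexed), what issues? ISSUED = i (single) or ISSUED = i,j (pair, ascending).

c0: i0 and  RAW r1
c1: i1&i2 ld;bne  2-wide
c2: i3&i4 or;mulh  2-wide
c3: i5 sll  RAW r4
c4: i6&i7 add;sll  2-wide
c5: i8 mulh  RAW r6
c6: i9 ld  no-port MEM/MEM
c7: i10&i11 st;and  2-wide

ISSUED = 9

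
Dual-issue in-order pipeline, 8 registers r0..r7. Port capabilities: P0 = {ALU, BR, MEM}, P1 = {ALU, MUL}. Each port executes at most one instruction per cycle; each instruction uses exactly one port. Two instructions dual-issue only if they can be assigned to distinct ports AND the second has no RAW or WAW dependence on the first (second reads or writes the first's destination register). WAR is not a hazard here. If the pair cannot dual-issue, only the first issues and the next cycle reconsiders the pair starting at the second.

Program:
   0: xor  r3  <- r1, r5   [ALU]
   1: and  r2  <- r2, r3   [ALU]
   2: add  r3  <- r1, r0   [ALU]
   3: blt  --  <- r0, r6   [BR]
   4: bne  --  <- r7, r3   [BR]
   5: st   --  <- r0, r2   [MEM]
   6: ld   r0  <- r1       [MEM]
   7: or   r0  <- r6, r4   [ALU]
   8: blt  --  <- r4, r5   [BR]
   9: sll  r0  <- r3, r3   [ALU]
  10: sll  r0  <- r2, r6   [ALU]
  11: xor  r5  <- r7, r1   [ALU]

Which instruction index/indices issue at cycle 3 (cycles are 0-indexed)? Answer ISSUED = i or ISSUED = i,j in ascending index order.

c0: i0 xor.ALU  RAW r3
c1: i1+i2 and.ALU add.ALU  2-wide
c2: i3 blt.BR  no-port BR/BR
c3: i4 bne.BR  no-port BR/MEM
c4: i5 st.MEM  no-port MEM/MEM
c5: i6 ld.MEM  WAW r0
c6: i7+i8 or.ALU blt.BR  2-wide
c7: i9 sll.ALU  WAW r0
c8: i10+i11 sll.ALU xor.ALU  2-wide

ISSUED = 4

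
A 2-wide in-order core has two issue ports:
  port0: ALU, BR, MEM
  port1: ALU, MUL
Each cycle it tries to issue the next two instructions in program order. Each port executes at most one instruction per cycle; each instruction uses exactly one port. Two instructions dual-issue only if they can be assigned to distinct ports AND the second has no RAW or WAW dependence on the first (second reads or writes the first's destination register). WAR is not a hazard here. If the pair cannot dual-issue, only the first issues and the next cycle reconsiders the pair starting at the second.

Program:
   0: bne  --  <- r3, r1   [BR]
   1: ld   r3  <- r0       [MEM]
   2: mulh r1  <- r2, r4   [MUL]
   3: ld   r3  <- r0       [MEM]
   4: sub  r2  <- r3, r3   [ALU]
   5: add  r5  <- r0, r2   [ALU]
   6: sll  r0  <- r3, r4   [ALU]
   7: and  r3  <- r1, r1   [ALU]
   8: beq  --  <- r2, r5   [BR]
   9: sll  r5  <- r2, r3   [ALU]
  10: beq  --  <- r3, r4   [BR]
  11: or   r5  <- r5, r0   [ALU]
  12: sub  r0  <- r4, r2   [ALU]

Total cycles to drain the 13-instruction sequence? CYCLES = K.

CYCLES = 8

#0 head=0: bne i0 no-port BR/MEM
#1 head=1: ld+mulh i1/i2 dual
#2 head=3: ld i3 RAW r3
#3 head=4: sub i4 RAW r2
#4 head=5: add+sll i5/i6 dual
#5 head=7: and+beq i7/i8 dual
#6 head=9: sll+beq i9/i10 dual
#7 head=11: or+sub i11/i12 dual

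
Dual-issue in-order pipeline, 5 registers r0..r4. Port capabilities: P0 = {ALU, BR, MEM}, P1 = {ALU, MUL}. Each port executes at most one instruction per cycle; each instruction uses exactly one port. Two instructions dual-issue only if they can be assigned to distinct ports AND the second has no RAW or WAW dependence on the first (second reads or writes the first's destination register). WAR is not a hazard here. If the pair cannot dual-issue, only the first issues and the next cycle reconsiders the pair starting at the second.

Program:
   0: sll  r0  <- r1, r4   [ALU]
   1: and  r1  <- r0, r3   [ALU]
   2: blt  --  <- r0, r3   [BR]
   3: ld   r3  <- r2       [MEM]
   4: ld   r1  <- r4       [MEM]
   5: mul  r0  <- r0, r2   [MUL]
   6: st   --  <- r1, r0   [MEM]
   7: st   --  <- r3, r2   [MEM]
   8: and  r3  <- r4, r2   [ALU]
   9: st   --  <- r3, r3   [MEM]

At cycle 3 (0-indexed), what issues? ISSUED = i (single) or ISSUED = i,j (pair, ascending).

ISSUED = 4,5

#0 head=0: sll i0 RAW r0
#1 head=1: and+blt i1/i2 pair
#2 head=3: ld i3 no-port MEM/MEM
#3 head=4: ld+mul i4/i5 pair
#4 head=6: st i6 no-port MEM/MEM
#5 head=7: st+and i7/i8 pair
#6 head=9: st i9 tail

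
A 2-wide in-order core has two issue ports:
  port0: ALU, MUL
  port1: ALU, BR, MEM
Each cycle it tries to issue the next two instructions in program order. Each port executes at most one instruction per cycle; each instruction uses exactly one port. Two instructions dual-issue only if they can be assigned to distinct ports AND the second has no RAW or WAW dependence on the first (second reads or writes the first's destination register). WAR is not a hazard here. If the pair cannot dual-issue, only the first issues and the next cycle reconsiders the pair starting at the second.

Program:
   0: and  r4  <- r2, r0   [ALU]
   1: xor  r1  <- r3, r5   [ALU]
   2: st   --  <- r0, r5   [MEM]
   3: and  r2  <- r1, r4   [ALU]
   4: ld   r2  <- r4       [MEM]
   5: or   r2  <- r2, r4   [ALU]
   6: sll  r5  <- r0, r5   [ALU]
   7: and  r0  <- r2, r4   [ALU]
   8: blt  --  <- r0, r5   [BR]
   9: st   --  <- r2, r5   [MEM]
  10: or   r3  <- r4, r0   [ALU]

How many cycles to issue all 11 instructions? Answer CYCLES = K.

CYCLES = 7

t=0 i0+i1:and+xor ; pair
t=1 i2+i3:st+and ; pair
t=2 i4:ld ; RAW+WAW r2
t=3 i5+i6:or+sll ; pair
t=4 i7:and ; RAW r0
t=5 i8:blt ; no-port BR/MEM
t=6 i9+i10:st+or ; pair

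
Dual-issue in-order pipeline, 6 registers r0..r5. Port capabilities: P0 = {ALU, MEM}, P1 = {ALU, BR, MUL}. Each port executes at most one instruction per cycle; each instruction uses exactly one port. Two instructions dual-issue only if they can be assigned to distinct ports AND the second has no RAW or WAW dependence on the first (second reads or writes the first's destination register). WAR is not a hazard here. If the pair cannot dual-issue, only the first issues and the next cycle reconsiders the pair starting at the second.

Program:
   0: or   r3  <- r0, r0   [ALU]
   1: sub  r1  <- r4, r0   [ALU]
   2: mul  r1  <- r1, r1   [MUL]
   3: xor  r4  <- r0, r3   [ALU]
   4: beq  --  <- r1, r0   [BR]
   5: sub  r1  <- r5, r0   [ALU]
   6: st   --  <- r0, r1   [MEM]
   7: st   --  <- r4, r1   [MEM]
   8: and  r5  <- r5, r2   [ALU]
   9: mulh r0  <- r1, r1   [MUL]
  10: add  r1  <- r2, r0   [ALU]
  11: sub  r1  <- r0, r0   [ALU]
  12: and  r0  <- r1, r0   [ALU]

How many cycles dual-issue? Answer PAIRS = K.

c0: i0/i1 or.ALU+sub.ALU  dual
c1: i2/i3 mul.MUL+xor.ALU  dual
c2: i4/i5 beq.BR+sub.ALU  dual
c3: i6 st.MEM  no-port MEM/MEM
c4: i7/i8 st.MEM+and.ALU  dual
c5: i9 mulh.MUL  RAW r0
c6: i10 add.ALU  WAW r1
c7: i11 sub.ALU  RAW r1
c8: i12 and.ALU  tail

PAIRS = 4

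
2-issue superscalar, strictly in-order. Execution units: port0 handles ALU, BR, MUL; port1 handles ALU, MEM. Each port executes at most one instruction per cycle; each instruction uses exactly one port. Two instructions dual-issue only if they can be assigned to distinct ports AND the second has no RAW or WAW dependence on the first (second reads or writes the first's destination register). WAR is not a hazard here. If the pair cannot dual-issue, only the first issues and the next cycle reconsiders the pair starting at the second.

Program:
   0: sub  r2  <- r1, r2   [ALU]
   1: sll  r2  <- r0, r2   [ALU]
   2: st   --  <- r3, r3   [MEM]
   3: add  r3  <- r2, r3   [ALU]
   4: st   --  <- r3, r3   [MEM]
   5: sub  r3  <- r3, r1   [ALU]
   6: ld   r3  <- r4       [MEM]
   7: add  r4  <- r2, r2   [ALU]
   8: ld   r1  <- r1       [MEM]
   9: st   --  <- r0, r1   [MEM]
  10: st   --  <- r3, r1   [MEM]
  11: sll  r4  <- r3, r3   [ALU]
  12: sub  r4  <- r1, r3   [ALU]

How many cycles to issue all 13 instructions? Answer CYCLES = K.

[0] i0  sub  -- RAW+WAW r2
[1] i1,i2  sll st  -- 2-wide
[2] i3  add  -- RAW r3
[3] i4,i5  st sub  -- 2-wide
[4] i6,i7  ld add  -- 2-wide
[5] i8  ld  -- no-port MEM/MEM
[6] i9  st  -- no-port MEM/MEM
[7] i10,i11  st sll  -- 2-wide
[8] i12  sub  -- tail

CYCLES = 9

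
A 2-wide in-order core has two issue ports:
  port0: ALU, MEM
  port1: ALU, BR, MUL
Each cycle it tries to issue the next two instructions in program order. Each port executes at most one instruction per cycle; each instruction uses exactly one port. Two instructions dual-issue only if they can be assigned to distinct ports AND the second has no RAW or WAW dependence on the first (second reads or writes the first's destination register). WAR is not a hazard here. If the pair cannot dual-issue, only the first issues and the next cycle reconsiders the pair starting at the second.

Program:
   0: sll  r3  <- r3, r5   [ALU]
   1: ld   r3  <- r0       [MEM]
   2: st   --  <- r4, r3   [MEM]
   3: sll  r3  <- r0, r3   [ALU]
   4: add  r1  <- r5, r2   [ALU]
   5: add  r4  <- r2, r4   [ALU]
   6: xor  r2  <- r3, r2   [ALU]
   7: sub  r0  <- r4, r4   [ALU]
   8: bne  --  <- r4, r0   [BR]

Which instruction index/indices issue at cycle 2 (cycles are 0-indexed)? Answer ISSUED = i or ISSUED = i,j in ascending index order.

t=0 i0:sll ; WAW r3
t=1 i1:ld ; no-port MEM/MEM
t=2 i2+i3:st/sll ; dual
t=3 i4+i5:add/add ; dual
t=4 i6+i7:xor/sub ; dual
t=5 i8:bne ; tail

ISSUED = 2,3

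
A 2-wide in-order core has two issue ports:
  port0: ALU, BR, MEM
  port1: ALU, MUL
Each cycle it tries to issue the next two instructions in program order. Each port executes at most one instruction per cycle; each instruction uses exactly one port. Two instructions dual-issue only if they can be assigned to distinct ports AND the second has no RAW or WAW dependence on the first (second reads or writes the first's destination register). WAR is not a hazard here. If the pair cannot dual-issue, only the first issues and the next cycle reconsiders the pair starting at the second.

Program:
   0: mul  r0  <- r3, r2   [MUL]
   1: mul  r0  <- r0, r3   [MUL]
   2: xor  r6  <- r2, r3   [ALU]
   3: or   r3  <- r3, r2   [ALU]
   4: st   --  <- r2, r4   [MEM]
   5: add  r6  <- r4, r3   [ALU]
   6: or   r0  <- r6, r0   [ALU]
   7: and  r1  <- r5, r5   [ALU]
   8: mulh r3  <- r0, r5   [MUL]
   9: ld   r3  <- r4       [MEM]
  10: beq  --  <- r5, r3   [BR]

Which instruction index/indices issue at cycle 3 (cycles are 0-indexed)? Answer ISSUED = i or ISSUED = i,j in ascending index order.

  cy0 -> i0 (mul.MUL) no-port MUL/MUL
  cy1 -> i1/i2 (mul.MUL xor.ALU) pair
  cy2 -> i3/i4 (or.ALU st.MEM) pair
  cy3 -> i5 (add.ALU) RAW r6
  cy4 -> i6/i7 (or.ALU and.ALU) pair
  cy5 -> i8 (mulh.MUL) WAW r3
  cy6 -> i9 (ld.MEM) no-port MEM/BR
  cy7 -> i10 (beq.BR) tail

ISSUED = 5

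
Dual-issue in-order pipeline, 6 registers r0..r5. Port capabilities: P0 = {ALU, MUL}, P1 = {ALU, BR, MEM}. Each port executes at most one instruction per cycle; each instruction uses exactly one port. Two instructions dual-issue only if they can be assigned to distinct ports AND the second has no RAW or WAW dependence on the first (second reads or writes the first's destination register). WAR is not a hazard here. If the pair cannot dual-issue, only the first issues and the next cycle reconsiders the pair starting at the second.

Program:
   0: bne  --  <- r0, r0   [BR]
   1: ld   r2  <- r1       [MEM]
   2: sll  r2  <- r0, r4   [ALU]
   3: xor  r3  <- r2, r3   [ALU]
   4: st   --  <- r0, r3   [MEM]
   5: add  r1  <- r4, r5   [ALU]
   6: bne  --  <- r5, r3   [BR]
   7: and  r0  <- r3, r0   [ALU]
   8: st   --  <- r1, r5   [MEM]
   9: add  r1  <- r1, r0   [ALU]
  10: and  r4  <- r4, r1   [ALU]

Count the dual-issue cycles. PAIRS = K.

#0 head=0: bne i0 no-port BR/MEM
#1 head=1: ld i1 WAW r2
#2 head=2: sll i2 RAW r2
#3 head=3: xor i3 RAW r3
#4 head=4: st/add i4/i5 pair
#5 head=6: bne/and i6/i7 pair
#6 head=8: st/add i8/i9 pair
#7 head=10: and i10 tail

PAIRS = 3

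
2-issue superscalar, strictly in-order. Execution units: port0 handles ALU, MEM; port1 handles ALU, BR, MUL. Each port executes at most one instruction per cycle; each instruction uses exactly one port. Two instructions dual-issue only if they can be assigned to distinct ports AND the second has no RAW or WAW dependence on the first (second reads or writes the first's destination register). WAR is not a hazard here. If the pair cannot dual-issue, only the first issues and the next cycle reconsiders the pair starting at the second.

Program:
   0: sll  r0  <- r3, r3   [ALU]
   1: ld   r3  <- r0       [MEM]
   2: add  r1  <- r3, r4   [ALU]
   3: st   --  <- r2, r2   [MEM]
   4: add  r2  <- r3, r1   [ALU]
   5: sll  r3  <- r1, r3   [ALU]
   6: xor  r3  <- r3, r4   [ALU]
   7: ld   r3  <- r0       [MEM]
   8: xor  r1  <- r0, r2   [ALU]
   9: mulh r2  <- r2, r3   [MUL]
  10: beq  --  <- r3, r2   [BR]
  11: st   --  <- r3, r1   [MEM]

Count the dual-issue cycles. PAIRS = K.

#0 head=0: sll.ALU i0 RAW r0
#1 head=1: ld.MEM i1 RAW r3
#2 head=2: add.ALU/st.MEM i2/i3 2-wide
#3 head=4: add.ALU/sll.ALU i4/i5 2-wide
#4 head=6: xor.ALU i6 WAW r3
#5 head=7: ld.MEM/xor.ALU i7/i8 2-wide
#6 head=9: mulh.MUL i9 no-port MUL/BR
#7 head=10: beq.BR/st.MEM i10/i11 2-wide

PAIRS = 4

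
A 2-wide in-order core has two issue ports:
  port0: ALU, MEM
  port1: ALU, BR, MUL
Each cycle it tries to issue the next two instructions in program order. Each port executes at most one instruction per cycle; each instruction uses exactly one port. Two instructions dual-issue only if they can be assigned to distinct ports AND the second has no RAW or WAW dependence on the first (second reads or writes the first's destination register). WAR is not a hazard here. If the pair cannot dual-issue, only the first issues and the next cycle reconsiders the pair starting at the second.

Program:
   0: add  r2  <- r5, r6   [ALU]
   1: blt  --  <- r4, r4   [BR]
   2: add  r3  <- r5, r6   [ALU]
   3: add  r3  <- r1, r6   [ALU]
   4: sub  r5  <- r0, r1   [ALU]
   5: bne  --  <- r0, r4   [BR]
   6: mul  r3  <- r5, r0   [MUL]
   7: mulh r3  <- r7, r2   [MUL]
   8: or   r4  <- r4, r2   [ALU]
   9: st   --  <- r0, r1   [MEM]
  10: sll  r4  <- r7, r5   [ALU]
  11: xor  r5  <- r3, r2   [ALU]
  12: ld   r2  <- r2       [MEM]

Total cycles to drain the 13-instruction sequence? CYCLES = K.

CYCLES = 8

c0: i0/i1 add.ALU/blt.BR  2-wide
c1: i2 add.ALU  WAW r3
c2: i3/i4 add.ALU/sub.ALU  2-wide
c3: i5 bne.BR  no-port BR/MUL
c4: i6 mul.MUL  no-port MUL/MUL
c5: i7/i8 mulh.MUL/or.ALU  2-wide
c6: i9/i10 st.MEM/sll.ALU  2-wide
c7: i11/i12 xor.ALU/ld.MEM  2-wide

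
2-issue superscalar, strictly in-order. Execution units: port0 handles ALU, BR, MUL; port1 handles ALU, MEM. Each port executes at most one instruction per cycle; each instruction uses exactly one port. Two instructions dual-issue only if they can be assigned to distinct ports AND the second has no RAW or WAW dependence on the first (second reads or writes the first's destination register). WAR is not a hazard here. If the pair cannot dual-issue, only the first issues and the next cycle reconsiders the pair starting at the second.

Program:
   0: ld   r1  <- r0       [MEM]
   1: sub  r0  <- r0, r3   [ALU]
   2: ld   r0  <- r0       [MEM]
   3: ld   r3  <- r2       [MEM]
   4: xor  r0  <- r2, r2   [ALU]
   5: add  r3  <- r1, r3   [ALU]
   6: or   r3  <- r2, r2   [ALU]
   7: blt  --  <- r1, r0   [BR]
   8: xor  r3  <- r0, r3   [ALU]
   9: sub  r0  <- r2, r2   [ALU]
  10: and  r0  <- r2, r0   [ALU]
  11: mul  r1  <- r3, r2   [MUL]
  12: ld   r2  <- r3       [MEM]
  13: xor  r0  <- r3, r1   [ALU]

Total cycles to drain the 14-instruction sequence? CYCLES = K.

0. ld/sub @i0&i1  | 2-wide
1. ld @i2  | no-port MEM/MEM
2. ld/xor @i3&i4  | 2-wide
3. add @i5  | WAW r3
4. or/blt @i6&i7  | 2-wide
5. xor/sub @i8&i9  | 2-wide
6. and/mul @i10&i11  | 2-wide
7. ld/xor @i12&i13  | 2-wide

CYCLES = 8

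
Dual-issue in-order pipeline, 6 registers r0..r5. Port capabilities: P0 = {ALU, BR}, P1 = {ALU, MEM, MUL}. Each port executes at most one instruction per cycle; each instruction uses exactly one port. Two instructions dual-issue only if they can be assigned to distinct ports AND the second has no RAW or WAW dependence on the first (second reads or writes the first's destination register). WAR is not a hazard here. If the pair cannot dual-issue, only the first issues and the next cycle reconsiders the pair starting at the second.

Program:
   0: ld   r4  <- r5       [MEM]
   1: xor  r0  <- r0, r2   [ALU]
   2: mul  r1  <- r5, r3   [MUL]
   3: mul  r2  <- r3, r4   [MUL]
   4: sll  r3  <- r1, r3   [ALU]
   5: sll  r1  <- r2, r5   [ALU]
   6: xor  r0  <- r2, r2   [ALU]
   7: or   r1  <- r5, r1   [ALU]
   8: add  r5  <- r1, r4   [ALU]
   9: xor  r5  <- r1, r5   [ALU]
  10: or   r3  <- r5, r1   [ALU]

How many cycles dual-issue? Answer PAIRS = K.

PAIRS = 3

[0] i0&i1  ld xor  -- 2-wide
[1] i2  mul  -- no-port MUL/MUL
[2] i3&i4  mul sll  -- 2-wide
[3] i5&i6  sll xor  -- 2-wide
[4] i7  or  -- RAW r1
[5] i8  add  -- RAW+WAW r5
[6] i9  xor  -- RAW r5
[7] i10  or  -- tail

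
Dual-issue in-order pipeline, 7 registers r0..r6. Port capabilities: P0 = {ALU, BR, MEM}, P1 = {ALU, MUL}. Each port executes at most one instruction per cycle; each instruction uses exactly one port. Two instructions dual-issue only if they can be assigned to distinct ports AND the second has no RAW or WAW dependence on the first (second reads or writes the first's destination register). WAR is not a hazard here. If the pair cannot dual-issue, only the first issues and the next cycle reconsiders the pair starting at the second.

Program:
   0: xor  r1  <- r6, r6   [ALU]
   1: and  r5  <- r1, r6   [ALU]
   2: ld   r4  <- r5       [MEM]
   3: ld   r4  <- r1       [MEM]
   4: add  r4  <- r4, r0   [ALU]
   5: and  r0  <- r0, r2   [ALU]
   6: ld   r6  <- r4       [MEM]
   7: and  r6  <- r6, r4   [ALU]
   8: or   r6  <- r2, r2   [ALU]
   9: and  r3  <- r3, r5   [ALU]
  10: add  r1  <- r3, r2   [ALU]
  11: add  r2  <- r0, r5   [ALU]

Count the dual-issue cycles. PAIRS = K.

  cy0 -> i0 (xor) RAW r1
  cy1 -> i1 (and) RAW r5
  cy2 -> i2 (ld) no-port MEM/MEM
  cy3 -> i3 (ld) RAW+WAW r4
  cy4 -> i4,i5 (add and) dual
  cy5 -> i6 (ld) RAW+WAW r6
  cy6 -> i7 (and) WAW r6
  cy7 -> i8,i9 (or and) dual
  cy8 -> i10,i11 (add add) dual

PAIRS = 3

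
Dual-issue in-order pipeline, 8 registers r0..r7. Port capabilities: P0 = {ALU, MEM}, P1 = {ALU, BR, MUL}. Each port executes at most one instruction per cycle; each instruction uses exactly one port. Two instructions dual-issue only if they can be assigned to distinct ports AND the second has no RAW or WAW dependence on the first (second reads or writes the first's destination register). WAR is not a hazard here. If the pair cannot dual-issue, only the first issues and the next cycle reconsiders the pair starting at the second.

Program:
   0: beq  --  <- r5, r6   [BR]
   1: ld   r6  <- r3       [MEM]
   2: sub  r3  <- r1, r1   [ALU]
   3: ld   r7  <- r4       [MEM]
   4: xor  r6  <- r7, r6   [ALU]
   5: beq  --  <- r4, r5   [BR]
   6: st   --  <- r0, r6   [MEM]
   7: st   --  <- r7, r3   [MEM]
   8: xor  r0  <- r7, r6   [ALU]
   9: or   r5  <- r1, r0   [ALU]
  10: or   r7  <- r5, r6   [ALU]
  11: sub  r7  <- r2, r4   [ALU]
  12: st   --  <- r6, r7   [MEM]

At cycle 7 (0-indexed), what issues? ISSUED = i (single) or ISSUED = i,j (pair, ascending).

ISSUED = 11

t=0 i0+i1:beq.BR ld.MEM ; pair
t=1 i2+i3:sub.ALU ld.MEM ; pair
t=2 i4+i5:xor.ALU beq.BR ; pair
t=3 i6:st.MEM ; no-port MEM/MEM
t=4 i7+i8:st.MEM xor.ALU ; pair
t=5 i9:or.ALU ; RAW r5
t=6 i10:or.ALU ; WAW r7
t=7 i11:sub.ALU ; RAW r7
t=8 i12:st.MEM ; tail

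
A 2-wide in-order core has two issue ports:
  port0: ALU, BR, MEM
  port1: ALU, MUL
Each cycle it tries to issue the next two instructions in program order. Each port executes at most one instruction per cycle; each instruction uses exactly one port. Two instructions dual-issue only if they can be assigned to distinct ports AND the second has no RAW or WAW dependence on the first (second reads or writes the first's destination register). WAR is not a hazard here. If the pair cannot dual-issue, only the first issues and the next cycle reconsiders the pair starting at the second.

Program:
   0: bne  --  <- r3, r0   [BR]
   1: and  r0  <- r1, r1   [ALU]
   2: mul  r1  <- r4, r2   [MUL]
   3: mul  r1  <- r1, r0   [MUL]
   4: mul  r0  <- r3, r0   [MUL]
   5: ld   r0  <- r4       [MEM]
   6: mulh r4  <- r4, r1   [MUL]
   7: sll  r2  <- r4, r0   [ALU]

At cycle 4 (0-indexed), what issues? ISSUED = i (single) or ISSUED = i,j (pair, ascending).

c0: i0&i1 bne.BR+and.ALU  pair
c1: i2 mul.MUL  no-port MUL/MUL
c2: i3 mul.MUL  no-port MUL/MUL
c3: i4 mul.MUL  WAW r0
c4: i5&i6 ld.MEM+mulh.MUL  pair
c5: i7 sll.ALU  tail

ISSUED = 5,6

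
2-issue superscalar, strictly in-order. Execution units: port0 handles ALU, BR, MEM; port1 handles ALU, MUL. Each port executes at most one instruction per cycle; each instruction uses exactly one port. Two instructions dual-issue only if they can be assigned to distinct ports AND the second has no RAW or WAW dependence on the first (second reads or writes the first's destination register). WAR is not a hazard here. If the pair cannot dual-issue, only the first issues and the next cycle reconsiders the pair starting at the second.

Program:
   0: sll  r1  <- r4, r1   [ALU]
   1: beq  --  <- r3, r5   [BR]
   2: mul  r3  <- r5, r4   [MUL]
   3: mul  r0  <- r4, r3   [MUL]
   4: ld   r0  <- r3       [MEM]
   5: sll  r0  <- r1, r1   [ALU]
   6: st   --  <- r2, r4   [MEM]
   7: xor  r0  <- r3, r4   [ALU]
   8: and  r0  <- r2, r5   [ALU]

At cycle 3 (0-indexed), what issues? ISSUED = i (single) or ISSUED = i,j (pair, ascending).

ISSUED = 4

#0 head=0: sll.ALU+beq.BR i0,i1 2-wide
#1 head=2: mul.MUL i2 no-port MUL/MUL
#2 head=3: mul.MUL i3 WAW r0
#3 head=4: ld.MEM i4 WAW r0
#4 head=5: sll.ALU+st.MEM i5,i6 2-wide
#5 head=7: xor.ALU i7 WAW r0
#6 head=8: and.ALU i8 tail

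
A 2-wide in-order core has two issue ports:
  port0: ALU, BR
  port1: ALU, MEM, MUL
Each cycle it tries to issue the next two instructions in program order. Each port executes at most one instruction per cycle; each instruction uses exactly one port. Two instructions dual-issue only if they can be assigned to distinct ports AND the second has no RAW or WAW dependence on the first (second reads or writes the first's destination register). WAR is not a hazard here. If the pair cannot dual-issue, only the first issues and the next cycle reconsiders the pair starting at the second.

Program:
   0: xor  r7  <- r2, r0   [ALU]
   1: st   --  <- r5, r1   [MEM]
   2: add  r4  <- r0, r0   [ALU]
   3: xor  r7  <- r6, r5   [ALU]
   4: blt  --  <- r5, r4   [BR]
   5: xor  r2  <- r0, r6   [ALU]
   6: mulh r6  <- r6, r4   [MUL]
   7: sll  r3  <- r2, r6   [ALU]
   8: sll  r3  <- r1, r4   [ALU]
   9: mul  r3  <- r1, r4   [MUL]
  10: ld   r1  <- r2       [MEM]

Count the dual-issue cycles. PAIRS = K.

0. xor.ALU;st.MEM @i0,i1  | 2-wide
1. add.ALU;xor.ALU @i2,i3  | 2-wide
2. blt.BR;xor.ALU @i4,i5  | 2-wide
3. mulh.MUL @i6  | RAW r6
4. sll.ALU @i7  | WAW r3
5. sll.ALU @i8  | WAW r3
6. mul.MUL @i9  | no-port MUL/MEM
7. ld.MEM @i10  | tail

PAIRS = 3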